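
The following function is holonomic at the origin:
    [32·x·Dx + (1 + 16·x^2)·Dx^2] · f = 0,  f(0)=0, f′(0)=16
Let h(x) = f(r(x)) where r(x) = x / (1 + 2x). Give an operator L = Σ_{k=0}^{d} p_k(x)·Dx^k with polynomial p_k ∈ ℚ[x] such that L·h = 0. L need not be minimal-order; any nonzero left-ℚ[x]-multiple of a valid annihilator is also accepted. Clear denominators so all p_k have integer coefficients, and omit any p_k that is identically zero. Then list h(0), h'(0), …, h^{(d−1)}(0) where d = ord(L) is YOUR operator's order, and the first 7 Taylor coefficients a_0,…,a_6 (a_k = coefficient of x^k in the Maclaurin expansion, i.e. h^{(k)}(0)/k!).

f: a_k = 0, 16, 0, -256/3, 0, 4096/5, 0, …
f∘r: x↦r, Dx↦Dx/r' in L_f ⇒ L₀.
L = (4 + 40·x)·Dx + (1 + 4·x + 20·x^2)·Dx^2  (order 2).
h: a_k = 0, 16, -32, -64/3, 384, -4864/5, -5632/3, …
ICs: h(0) = 0, h′(0) = 16.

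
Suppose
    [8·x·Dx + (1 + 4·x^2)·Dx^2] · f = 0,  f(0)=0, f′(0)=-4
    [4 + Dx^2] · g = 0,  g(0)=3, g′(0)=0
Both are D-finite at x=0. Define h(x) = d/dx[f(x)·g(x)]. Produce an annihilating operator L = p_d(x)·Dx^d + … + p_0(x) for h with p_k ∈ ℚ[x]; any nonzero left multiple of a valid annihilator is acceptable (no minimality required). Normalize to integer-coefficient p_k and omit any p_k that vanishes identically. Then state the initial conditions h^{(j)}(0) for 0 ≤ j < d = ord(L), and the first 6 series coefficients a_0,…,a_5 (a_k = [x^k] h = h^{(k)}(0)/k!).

L = (880 + 9408·x^2 + 59008·x^4 + 49152·x^6 + 24576·x^8 + 16384·x^10 + 32768·x^12) + (544·x + 9088·x^3 + 35840·x^5 + 40960·x^7 + 40960·x^9 + 32768·x^11)·Dx + (240 + 2720·x^2 + 17088·x^4 + 18944·x^6 + 16384·x^8 + 16384·x^10 + 16384·x^12)·Dx^2 + (136·x + 2272·x^3 + 8960·x^5 + 10240·x^7 + 10240·x^9 + 8192·x^11)·Dx^3 + (5 + 92·x^2 + 584·x^4 + 1664·x^6 + 2560·x^8 + 3072·x^10 + 2048·x^12)·Dx^4  (order 4).
h: a_k = -12, 0, 120, 0, -392, 0, …
ICs: h(0) = -12, h′(0) = 0, h′′(0) = 240, h′′′(0) = 0.

f: a_k = 0, -4, 0, 16/3, 0, -64/5, …
g: a_k = 3, 0, -6, 0, 2, 0, …
L₀ := L_f ⊗_s L_g (sym. prod.), ord ≤ 4.
Derive L from L₀ (diff closure).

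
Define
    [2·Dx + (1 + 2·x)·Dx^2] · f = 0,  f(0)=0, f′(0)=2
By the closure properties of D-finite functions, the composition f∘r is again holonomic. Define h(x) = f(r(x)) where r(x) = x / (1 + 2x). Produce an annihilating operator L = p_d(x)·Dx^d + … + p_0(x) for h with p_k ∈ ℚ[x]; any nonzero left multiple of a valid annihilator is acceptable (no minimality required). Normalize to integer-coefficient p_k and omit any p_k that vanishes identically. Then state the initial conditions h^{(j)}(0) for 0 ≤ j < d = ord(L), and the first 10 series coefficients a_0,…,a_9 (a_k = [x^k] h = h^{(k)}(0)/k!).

L = (6 + 16·x)·Dx + (1 + 6·x + 8·x^2)·Dx^2  (order 2).
h: a_k = 0, 2, -6, 56/3, -60, 992/5, -672, 16256/7, -8160, 261632/9, …
ICs: h(0) = 0, h′(0) = 2.

f: a_k = 0, 2, -2, 8/3, -4, 32/5, -32/3, 128/7, -32, 512/9, …
h₀=f(r): pull back L_f along r ⇒ L₀.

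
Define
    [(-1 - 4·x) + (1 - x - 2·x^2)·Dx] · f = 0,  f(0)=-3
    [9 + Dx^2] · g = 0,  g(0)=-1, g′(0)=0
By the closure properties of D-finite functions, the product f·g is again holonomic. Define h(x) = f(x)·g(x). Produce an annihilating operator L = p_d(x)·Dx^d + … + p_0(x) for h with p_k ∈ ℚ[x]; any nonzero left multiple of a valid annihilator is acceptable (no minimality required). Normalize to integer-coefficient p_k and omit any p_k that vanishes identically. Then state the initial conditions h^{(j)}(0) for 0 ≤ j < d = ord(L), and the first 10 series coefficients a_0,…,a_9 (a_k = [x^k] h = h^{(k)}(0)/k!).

L = (-5 + 9·x + 18·x^2) + (2 + 8·x)·Dx + (-1 + x + 2·x^2)·Dx^2  (order 2).
h: a_k = 3, 3, -9/2, 3/2, 21/8, 45/8, 627/80, 1527/80, 157923/4480, 328947/4480, …
ICs: h(0) = 3, h′(0) = 3.

f: a_k = -3, -3, -9, -15, -33, -63, -129, -255, -513, -1023, …
g: a_k = -1, 0, 9/2, 0, -27/8, 0, 81/80, 0, -729/4480, 0, …
f·g: L₀ = L_f ⊗_s L_g, ord ≤ 1·2.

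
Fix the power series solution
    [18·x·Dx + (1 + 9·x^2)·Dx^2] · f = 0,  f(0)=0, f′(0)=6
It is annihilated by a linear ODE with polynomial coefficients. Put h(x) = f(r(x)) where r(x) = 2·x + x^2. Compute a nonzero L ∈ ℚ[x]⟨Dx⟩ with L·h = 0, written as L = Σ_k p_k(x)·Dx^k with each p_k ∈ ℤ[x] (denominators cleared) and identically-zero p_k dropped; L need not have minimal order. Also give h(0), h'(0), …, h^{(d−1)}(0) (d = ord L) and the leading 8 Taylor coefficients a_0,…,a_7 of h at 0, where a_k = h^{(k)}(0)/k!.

f: a_k = 0, 6, 0, -18, 0, 486/5, 0, -4374/7, …
h₀=f(r): pull back L_f along r ⇒ L₀.
L = (-1 + 72·x + 144·x^2 + 108·x^3 + 27·x^4)·Dx + (1 + x + 36·x^2 + 72·x^3 + 45·x^4 + 9·x^5)·Dx^2  (order 2).
h: a_k = 0, 12, 6, -144, -216, 15012/5, 7758, -505440/7, …
ICs: h(0) = 0, h′(0) = 12.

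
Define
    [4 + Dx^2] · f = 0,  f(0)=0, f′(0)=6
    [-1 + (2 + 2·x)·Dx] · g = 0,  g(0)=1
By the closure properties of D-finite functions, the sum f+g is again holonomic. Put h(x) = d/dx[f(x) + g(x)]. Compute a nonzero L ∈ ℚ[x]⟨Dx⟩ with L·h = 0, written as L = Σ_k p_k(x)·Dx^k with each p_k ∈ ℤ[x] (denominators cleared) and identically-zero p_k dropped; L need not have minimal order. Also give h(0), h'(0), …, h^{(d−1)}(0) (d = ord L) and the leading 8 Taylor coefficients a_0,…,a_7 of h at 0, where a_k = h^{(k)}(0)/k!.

L = (-124 - 128·x - 64·x^2) + (-152 - 408·x - 384·x^2 - 128·x^3)·Dx + (-31 - 32·x - 16·x^2)·Dx^2 + (-38 - 102·x - 96·x^2 - 32·x^3)·Dx^3  (order 3).
h: a_k = 13/2, -1/4, -189/16, -5/32, 1059/256, -63/512, -12919/30720, -429/4096, …
ICs: h(0) = 13/2, h′(0) = -1/4, h′′(0) = -189/8.

f: a_k = 0, 6, 0, -4, 0, 4/5, 0, -8/105, …
g: a_k = 1, 1/2, -1/8, 1/16, -5/128, 7/256, -21/1024, 33/2048, …
Weyl lclm of L_f,L_g ⇒ L₀ (ord ≤ 3).
h₀' ⇒ L via d/dx closure of L₀.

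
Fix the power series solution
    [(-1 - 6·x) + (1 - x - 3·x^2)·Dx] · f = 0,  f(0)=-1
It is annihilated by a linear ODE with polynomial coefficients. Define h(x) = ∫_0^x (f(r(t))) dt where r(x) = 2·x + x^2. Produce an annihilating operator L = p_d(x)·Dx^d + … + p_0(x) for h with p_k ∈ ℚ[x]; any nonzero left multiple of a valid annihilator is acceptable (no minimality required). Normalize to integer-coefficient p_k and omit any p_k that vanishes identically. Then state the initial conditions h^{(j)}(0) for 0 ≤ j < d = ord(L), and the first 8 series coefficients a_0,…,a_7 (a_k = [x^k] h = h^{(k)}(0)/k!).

L = (2 + 26·x + 36·x^2 + 12·x^3)·Dx + (-1 + 2·x + 13·x^2 + 12·x^3 + 3·x^4)·Dx^2  (order 2).
h: a_k = 0, -1, -1, -17/3, -18, -392/5, -965/3, -9871/7, …
ICs: h(0) = 0, h′(0) = -1.

f: a_k = -1, -1, -4, -7, -19, -40, -97, -217, …
f∘r: x↦r, Dx↦Dx/r' in L_f ⇒ L₀.
h=∫h₀ ⇒ L = L₀·Dx.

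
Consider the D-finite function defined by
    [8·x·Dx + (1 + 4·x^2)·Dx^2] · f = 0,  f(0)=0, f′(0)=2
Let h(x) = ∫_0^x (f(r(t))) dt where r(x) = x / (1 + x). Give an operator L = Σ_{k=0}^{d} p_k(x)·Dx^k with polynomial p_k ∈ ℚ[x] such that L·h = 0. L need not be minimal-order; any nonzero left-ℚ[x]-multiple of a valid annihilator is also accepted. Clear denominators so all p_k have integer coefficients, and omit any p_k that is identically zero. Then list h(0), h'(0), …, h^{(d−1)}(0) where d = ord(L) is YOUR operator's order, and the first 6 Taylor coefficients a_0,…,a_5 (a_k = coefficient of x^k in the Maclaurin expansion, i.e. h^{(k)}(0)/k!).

f: a_k = 0, 2, 0, -8/3, 0, 32/5, …
h₀=f(r): pull back L_f along r ⇒ L₀.
Integrate: L := L₀·Dx.
L = (2 + 10·x)·Dx^2 + (1 + 2·x + 5·x^2)·Dx^3  (order 3).
h: a_k = 0, 0, 1, -2/3, -1/6, 6/5, …
ICs: h(0) = 0, h′(0) = 0, h′′(0) = 2.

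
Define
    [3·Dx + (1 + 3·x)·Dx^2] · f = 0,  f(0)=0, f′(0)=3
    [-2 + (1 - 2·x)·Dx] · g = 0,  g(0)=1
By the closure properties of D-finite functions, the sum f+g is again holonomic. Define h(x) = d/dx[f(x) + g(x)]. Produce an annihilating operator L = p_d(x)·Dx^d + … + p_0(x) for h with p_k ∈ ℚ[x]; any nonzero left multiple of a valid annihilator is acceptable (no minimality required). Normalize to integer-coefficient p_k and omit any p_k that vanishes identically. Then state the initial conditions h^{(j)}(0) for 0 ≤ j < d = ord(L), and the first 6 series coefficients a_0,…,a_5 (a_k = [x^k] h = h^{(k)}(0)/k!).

f: a_k = 0, 3, -9/2, 9, -81/4, 243/5, …
g: a_k = 1, 2, 4, 8, 16, 32, …
Weyl lclm of L_f,L_g ⇒ L₀ (ord ≤ 3).
Differentiate: ansatz ord ≤ ord L₀ ⇒ L.
L = (-144 - 72·x) + (-6 - 216·x - 144·x^2)·Dx + (7 + 13·x - 36·x^2 - 36·x^3)·Dx^2  (order 2).
h: a_k = 5, -1, 51, -17, 403, -345, …
ICs: h(0) = 5, h′(0) = -1.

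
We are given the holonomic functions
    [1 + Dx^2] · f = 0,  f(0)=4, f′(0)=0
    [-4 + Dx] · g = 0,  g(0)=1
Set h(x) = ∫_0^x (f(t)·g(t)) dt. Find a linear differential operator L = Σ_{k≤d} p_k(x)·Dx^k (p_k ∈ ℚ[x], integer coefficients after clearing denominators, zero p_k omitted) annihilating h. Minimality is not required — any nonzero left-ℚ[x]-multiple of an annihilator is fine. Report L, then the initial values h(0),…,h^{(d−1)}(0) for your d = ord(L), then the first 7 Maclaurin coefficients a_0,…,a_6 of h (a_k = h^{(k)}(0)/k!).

f: a_k = 4, 0, -2, 0, 1/6, 0, -1/180, …
g: a_k = 1, 4, 8, 32/3, 32/3, 128/15, 256/45, …
L₀ := L_f ⊗_s L_g (sym. prod.), ord ≤ 2.
h=∫₀ˣh₀: take L = L₀·Dx.
L = 17·Dx - 8·Dx^2 + Dx^3  (order 3).
h: a_k = 0, 4, 8, 10, 26/3, 161/30, 101/45, …
ICs: h(0) = 0, h′(0) = 4, h′′(0) = 16.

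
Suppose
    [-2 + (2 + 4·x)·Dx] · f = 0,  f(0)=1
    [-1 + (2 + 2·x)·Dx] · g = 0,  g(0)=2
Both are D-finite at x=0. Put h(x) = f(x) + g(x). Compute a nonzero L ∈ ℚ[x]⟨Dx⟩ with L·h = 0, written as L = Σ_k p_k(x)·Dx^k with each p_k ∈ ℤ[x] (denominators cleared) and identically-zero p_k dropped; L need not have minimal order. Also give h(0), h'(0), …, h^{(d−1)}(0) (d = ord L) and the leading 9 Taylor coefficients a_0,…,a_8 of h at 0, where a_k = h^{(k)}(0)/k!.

f: a_k = 1, 1, -1/2, 1/2, -5/8, 7/8, -21/16, 33/16, -429/128, …
g: a_k = 2, 1, -1/4, 1/8, -5/64, 7/128, -21/512, 33/1024, -429/16384, …
L₀ := lclm(L_f,L_g); ord L₀ ≤ 1+1.
L = -1 + (3 + 4·x)·Dx + (2 + 6·x + 4·x^2)·Dx^2  (order 2).
h: a_k = 3, 2, -3/4, 5/8, -45/64, 119/128, -693/512, 2145/1024, -55341/16384, …
ICs: h(0) = 3, h′(0) = 2.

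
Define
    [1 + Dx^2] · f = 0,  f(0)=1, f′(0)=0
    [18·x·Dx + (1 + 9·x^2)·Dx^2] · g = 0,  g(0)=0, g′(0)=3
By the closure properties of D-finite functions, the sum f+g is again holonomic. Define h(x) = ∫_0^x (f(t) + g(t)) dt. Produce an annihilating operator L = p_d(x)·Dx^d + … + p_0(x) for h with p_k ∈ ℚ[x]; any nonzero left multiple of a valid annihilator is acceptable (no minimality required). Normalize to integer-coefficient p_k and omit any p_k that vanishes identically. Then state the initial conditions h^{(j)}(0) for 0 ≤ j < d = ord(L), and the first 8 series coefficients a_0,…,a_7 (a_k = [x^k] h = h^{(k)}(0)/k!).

L = (-1926·x + 17820·x^3 + 1458·x^5)·Dx^2 + (-17 + 351·x^2 + 4617·x^4 + 729·x^6)·Dx^3 + (-1926·x + 17820·x^3 + 1458·x^5)·Dx^4 + (-17 + 351·x^2 + 4617·x^4 + 729·x^6)·Dx^5  (order 5).
h: a_k = 0, 1, 3/2, -1/6, -9/4, 1/120, 81/10, -1/5040, …
ICs: h(0) = 0, h′(0) = 1, h′′(0) = 3, h′′′(0) = -1, h′′′′(0) = -54.

f: a_k = 1, 0, -1/2, 0, 1/24, 0, -1/720, 0, …
g: a_k = 0, 3, 0, -9, 0, 243/5, 0, -2187/7, …
Weyl lclm of L_f,L_g ⇒ L₀ (ord ≤ 4).
h=∫h₀ ⇒ L = L₀·Dx.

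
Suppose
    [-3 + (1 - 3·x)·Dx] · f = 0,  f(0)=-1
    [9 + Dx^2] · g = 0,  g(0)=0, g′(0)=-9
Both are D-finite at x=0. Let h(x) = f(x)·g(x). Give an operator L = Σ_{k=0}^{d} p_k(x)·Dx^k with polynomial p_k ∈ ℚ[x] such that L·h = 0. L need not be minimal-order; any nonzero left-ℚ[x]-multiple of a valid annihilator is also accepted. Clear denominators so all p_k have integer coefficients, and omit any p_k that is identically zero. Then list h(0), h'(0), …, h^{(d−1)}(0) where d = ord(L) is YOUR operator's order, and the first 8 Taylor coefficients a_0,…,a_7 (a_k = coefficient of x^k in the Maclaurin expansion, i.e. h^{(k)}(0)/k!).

L = (-9 + 27·x) + 6·Dx + (-1 + 3·x)·Dx^2  (order 2).
h: a_k = 0, 9, 27, 135/2, 405/2, 24543/40, 73629/40, 3091689/560, …
ICs: h(0) = 0, h′(0) = 9.

f: a_k = -1, -3, -9, -27, -81, -243, -729, -2187, …
g: a_k = 0, -9, 0, 27/2, 0, -243/40, 0, 729/560, …
f·g: L₀ = L_f ⊗_s L_g, ord ≤ 1·2.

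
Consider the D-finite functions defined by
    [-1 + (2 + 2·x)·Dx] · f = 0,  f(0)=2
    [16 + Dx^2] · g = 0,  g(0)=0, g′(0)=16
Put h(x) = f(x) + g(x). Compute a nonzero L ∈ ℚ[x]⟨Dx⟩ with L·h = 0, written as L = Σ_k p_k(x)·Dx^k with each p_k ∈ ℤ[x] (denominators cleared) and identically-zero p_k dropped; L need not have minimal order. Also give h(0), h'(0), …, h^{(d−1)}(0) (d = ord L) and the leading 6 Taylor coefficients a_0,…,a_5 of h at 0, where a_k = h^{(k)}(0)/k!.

f: a_k = 2, 1, -1/4, 1/8, -5/64, 7/128, …
g: a_k = 0, 16, 0, -128/3, 0, 512/15, …
h₀=f+g: left-lcm gives L₀, ord ≤ 3.
L = (-1072 - 2048·x - 1024·x^2) + (2016 + 6112·x + 6144·x^2 + 2048·x^3)·Dx + (-67 - 128·x - 64·x^2)·Dx^2 + (126 + 382·x + 384·x^2 + 128·x^3)·Dx^3  (order 3).
h: a_k = 2, 17, -1/4, -1021/24, -5/64, 65641/1920, …
ICs: h(0) = 2, h′(0) = 17, h′′(0) = -1/2.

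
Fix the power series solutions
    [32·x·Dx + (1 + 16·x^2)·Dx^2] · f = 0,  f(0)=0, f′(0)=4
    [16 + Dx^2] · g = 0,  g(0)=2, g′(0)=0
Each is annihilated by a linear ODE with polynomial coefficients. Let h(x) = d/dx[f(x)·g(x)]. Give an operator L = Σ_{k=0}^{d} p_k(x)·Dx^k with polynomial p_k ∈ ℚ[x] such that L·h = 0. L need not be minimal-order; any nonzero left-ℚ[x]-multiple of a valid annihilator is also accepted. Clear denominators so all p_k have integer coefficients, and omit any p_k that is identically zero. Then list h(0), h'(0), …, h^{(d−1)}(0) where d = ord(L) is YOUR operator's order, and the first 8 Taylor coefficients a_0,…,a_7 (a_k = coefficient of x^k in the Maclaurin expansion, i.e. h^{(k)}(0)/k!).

f: a_k = 0, 4, 0, -64/3, 0, 1024/5, 0, -16384/7, …
g: a_k = 2, 0, -16, 0, 64/3, 0, -512/45, 0, …
h₀=f·g: eliminate ⇒ L₀, order ≤ 2·2.
h=h₀': d/dx-closure on L₀ ⇒ L.
L = (14080 + 602112·x^2 + 15106048·x^4 + 50331648·x^6 + 100663296·x^8 + 268435456·x^10 + 2147483648·x^12) + (8704·x + 581632·x^3 + 9175040·x^5 + 41943040·x^7 + 167772160·x^9 + 536870912·x^11)·Dx + (960 + 43520·x^2 + 1093632·x^4 + 4849664·x^6 + 16777216·x^8 + 67108864·x^10 + 268435456·x^12)·Dx^2 + (544·x + 36352·x^3 + 573440·x^5 + 2621440·x^7 + 10485760·x^9 + 33554432·x^11)·Dx^3 + (5 + 368·x^2 + 9344·x^4 + 106496·x^6 + 655360·x^8 + 3145728·x^10 + 8388608·x^12)·Dx^4  (order 4).
h: a_k = 8, 0, -320, 0, 12544/3, 0, -2664448/45, 0, …
ICs: h(0) = 8, h′(0) = 0, h′′(0) = -640, h′′′(0) = 0.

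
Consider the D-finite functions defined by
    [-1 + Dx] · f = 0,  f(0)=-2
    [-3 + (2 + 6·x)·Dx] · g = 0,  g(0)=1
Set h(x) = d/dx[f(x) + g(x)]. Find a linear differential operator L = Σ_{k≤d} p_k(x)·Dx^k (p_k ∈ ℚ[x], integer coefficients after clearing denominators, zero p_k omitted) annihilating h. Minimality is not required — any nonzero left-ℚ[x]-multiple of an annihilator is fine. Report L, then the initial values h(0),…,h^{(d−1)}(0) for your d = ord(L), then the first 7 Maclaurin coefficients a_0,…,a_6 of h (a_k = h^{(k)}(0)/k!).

f: a_k = -2, -2, -1, -1/3, -1/12, -1/60, -1/360, …
g: a_k = 1, 3/2, -9/8, 27/16, -405/128, 1701/256, -15309/1024, …
Sum ⇒ L₀ = lclm(L_f,L_g) in ℚ(x)⟨Dx⟩.
h=h₀': d/dx-closure on L₀ ⇒ L.
L = (-33 - 18·x) + (23 - 24·x - 36·x^2)·Dx + (10 + 42·x + 36·x^2)·Dx^2  (order 2).
h: a_k = -1/2, -17/4, 65/16, -1247/96, 25451/768, -689033/7680, 22733609/92160, …
ICs: h(0) = -1/2, h′(0) = -17/4.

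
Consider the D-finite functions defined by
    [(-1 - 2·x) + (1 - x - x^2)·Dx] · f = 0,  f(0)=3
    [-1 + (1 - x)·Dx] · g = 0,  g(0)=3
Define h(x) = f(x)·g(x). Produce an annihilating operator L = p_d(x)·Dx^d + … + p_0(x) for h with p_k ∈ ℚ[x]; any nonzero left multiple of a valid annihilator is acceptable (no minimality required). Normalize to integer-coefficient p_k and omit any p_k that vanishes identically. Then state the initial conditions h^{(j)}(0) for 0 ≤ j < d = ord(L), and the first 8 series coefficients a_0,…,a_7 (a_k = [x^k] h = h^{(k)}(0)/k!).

L = (-2 + 3·x^2) + (1 - 2·x + x^3)·Dx  (order 1).
h: a_k = 9, 18, 36, 63, 108, 180, 297, 486, …
ICs: h(0) = 9.

f: a_k = 3, 3, 6, 9, 15, 24, 39, 63, …
g: a_k = 3, 3, 3, 3, 3, 3, 3, 3, …
Product ⇒ symmetric product L₀, ord ≤ 1.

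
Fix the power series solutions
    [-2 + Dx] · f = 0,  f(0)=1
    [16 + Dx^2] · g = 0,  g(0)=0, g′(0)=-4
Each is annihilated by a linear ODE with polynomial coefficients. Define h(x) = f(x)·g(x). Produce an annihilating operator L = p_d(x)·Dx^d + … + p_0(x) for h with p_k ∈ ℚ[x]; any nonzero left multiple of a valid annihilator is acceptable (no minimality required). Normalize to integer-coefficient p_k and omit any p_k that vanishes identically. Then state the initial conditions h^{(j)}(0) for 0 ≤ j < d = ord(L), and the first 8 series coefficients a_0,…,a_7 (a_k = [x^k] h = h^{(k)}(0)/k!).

L = 20 - 4·Dx + Dx^2  (order 2).
h: a_k = 0, -4, -8, 8/3, 16, 152/15, -176/45, -2224/315, …
ICs: h(0) = 0, h′(0) = -4.

f: a_k = 1, 2, 2, 4/3, 2/3, 4/15, 4/45, 8/315, …
g: a_k = 0, -4, 0, 32/3, 0, -128/15, 0, 1024/315, …
L₀ := L_f ⊗_s L_g (sym. prod.), ord ≤ 2.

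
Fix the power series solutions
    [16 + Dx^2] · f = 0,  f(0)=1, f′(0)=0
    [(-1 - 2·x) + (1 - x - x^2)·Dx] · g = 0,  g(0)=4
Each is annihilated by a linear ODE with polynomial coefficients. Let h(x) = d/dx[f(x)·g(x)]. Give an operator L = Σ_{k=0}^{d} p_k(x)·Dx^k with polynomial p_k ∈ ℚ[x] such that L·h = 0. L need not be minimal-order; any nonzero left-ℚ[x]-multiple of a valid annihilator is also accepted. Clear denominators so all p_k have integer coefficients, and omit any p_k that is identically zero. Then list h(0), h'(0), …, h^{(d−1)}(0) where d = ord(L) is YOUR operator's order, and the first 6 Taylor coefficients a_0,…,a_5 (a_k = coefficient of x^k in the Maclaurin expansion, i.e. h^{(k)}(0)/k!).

f: a_k = 1, 0, -8, 0, 32/3, 0, …
g: a_k = 4, 4, 8, 12, 20, 32, …
L₀ := L_f ⊗_s L_g (sym. prod.), ord ≤ 2.
h₀' ⇒ L via d/dx closure of L₀.
L = (54 - 256·x - 128·x^2 + 256·x^3 + 128·x^4) + (-13 - 10·x + 48·x^2 + 32·x^3)·Dx + (7 - 15·x - 7·x^2 + 16·x^3 + 8·x^4)·Dx^2  (order 2).
h: a_k = 4, -48, -60, -16/3, -320/3, -4088/15, …
ICs: h(0) = 4, h′(0) = -48.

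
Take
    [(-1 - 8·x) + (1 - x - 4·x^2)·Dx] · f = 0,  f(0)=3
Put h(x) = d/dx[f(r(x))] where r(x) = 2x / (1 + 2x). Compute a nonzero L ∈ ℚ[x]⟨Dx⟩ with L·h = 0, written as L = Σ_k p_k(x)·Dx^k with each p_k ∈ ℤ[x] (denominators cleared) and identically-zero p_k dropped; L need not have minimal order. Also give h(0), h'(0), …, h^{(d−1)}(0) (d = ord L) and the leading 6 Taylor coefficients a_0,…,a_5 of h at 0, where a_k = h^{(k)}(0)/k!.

f: a_k = 3, 3, 15, 27, 87, 195, …
Change of var in L_f (x↦r) gives L₀.
h₀' ⇒ L via d/dx closure of L₀.
L = (16 + 96·x + 960·x^2 + 1152·x^3) + (-1 - 22·x - 60·x^2 + 248·x^3 + 576·x^4)·Dx  (order 1).
h: a_k = 6, 96, 0, 3072, -7680, 92160, …
ICs: h(0) = 6.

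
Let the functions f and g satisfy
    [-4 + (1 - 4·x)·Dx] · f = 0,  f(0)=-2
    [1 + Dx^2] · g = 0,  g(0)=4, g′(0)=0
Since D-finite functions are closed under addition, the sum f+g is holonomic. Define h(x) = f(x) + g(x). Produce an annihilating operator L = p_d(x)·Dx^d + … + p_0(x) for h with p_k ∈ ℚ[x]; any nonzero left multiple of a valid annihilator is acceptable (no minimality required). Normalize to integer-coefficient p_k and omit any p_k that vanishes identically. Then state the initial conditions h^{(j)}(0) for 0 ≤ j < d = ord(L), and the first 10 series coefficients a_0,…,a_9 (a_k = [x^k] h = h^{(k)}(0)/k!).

f: a_k = -2, -8, -32, -128, -512, -2048, -8192, -32768, -131072, -524288, …
g: a_k = 4, 0, -2, 0, 1/6, 0, -1/180, 0, 1/10080, 0, …
h₀=f+g: left-lcm gives L₀, ord ≤ 3.
L = (388 - 32·x + 64·x^2) + (-33 + 140·x - 48·x^2 + 64·x^3)·Dx + (388 - 32·x + 64·x^2)·Dx^2 + (-33 + 140·x - 48·x^2 + 64·x^3)·Dx^3  (order 3).
h: a_k = 2, -8, -34, -128, -3071/6, -2048, -1474561/180, -32768, -1321205759/10080, -524288, …
ICs: h(0) = 2, h′(0) = -8, h′′(0) = -68.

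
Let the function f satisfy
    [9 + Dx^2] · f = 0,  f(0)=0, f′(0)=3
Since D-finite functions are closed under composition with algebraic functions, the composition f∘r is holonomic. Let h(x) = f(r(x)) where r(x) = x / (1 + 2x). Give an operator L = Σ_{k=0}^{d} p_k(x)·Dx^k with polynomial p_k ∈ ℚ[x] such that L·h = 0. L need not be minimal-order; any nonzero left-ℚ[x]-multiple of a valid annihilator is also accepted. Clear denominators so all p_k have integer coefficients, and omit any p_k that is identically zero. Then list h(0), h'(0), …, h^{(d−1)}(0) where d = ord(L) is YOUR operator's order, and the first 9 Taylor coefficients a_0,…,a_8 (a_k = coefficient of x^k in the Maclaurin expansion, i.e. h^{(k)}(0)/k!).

L = 9 + (4 + 24·x + 48·x^2 + 32·x^3)·Dx + (1 + 8·x + 24·x^2 + 32·x^3 + 16·x^4)·Dx^2  (order 2).
h: a_k = 0, 3, -6, 15/2, 3, -2319/40, 975/4, -429483/560, 83163/40, …
ICs: h(0) = 0, h′(0) = 3.

f: a_k = 0, 3, 0, -9/2, 0, 81/40, 0, -243/560, 0, …
Substitute x→r, Dx→(1/r')Dx; clear ⇒ L₀.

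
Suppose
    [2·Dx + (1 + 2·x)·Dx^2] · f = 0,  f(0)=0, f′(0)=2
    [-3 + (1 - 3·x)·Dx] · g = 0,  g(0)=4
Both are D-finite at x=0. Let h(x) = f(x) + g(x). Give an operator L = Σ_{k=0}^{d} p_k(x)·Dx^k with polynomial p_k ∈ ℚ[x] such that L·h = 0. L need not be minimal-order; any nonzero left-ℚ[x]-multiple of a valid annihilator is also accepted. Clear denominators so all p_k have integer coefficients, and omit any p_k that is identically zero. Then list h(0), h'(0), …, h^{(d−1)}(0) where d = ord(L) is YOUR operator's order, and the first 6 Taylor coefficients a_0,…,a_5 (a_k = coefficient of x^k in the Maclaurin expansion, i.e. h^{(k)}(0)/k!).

f: a_k = 0, 2, -2, 8/3, -4, 32/5, …
g: a_k = 4, 12, 36, 108, 324, 972, …
Sum ⇒ L₀ = lclm(L_f,L_g) in ℚ(x)⟨Dx⟩.
L = (-78 - 36·x)·Dx + (-23 - 132·x - 72·x^2)·Dx^2 + (4 - x - 27·x^2 - 18·x^3)·Dx^3  (order 3).
h: a_k = 4, 14, 34, 332/3, 320, 4892/5, …
ICs: h(0) = 4, h′(0) = 14, h′′(0) = 68.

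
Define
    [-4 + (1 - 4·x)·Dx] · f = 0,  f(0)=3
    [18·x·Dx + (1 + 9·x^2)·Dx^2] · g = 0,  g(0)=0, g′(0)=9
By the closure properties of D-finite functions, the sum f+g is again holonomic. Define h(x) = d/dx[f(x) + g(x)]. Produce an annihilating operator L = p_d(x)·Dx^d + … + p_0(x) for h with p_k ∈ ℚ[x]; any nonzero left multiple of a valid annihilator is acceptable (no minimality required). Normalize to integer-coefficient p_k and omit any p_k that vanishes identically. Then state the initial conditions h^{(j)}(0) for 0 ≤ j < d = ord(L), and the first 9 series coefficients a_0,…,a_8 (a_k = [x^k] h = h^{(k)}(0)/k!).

L = (-72 + 1152·x + 1944·x^2) + (57 - 72·x + 765·x^2 + 1944·x^3)·Dx + (-4 + 7·x + 63·x^3 + 324·x^4)·Dx^2  (order 2).
h: a_k = 21, 96, 495, 3072, 16089, 73728, 337503, 1572864, 7136937, …
ICs: h(0) = 21, h′(0) = 96.

f: a_k = 3, 12, 48, 192, 768, 3072, 12288, 49152, 196608, …
g: a_k = 0, 9, 0, -27, 0, 729/5, 0, -6561/7, 0, …
Sum ⇒ L₀ = lclm(L_f,L_g) in ℚ(x)⟨Dx⟩.
h=h₀': d/dx-closure on L₀ ⇒ L.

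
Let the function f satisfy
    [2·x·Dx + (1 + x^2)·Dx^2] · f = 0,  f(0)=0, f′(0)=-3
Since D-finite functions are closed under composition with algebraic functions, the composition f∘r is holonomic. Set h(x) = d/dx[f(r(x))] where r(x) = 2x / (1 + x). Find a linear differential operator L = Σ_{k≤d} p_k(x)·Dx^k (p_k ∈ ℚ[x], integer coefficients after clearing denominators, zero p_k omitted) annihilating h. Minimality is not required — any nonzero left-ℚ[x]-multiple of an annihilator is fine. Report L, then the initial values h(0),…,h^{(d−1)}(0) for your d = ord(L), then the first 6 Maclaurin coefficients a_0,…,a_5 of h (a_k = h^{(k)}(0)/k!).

L = (2 + 10·x) + (1 + 2·x + 5·x^2)·Dx  (order 1).
h: a_k = -6, 12, 6, -72, 114, 132, …
ICs: h(0) = -6.

f: a_k = 0, -3, 0, 1, 0, -3/5, …
Change of var in L_f (x↦r) gives L₀.
h₀' ⇒ L via d/dx closure of L₀.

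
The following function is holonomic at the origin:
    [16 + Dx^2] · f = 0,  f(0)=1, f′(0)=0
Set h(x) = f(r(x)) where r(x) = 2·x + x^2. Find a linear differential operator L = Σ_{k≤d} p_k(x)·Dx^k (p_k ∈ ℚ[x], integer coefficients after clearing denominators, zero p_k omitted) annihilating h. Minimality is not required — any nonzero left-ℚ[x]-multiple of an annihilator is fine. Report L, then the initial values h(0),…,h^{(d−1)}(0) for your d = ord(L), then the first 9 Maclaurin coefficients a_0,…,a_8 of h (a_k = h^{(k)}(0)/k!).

L = (64 + 192·x + 192·x^2 + 64·x^3) - Dx + (1 + x)·Dx^2  (order 2).
h: a_k = 1, 0, -32, -32, 488/3, 1024/3, -4864/45, -15104/15, -295648/315, …
ICs: h(0) = 1, h′(0) = 0.

f: a_k = 1, 0, -8, 0, 32/3, 0, -256/45, 0, 512/315, …
L₀ from L_f via x↦r, Dx↦r'^{-1}Dx.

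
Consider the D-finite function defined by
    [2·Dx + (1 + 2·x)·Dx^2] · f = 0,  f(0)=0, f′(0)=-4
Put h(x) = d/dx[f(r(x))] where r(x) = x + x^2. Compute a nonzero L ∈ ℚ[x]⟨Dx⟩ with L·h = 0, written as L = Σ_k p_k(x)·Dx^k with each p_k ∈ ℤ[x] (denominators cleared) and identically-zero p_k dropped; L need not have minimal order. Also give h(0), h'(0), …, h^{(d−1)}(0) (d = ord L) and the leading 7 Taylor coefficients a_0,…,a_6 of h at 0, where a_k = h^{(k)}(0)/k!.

f: a_k = 0, -4, 4, -16/3, 8, -64/5, 64/3, …
f∘r: x↦r, Dx↦Dx/r' in L_f ⇒ L₀.
Differentiate: ansatz ord ≤ ord L₀ ⇒ L.
L = (4·x + 4·x^2) + (1 + 4·x + 6·x^2 + 4·x^3)·Dx  (order 1).
h: a_k = -4, 0, 8, -16, 16, 0, -32, …
ICs: h(0) = -4.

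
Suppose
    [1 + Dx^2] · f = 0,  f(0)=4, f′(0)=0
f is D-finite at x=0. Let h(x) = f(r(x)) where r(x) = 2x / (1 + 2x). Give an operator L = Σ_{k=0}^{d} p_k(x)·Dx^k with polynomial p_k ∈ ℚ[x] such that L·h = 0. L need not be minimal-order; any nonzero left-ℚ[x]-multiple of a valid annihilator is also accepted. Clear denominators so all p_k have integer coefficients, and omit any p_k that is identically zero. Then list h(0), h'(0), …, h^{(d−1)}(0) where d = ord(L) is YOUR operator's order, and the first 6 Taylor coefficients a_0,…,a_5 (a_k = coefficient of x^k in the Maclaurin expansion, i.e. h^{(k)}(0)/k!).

f: a_k = 4, 0, -2, 0, 1/6, 0, …
Change of var in L_f (x↦r) gives L₀.
L = 4 + (4 + 24·x + 48·x^2 + 32·x^3)·Dx + (1 + 8·x + 24·x^2 + 32·x^3 + 16·x^4)·Dx^2  (order 2).
h: a_k = 4, 0, -8, 32, -280/3, 704/3, …
ICs: h(0) = 4, h′(0) = 0.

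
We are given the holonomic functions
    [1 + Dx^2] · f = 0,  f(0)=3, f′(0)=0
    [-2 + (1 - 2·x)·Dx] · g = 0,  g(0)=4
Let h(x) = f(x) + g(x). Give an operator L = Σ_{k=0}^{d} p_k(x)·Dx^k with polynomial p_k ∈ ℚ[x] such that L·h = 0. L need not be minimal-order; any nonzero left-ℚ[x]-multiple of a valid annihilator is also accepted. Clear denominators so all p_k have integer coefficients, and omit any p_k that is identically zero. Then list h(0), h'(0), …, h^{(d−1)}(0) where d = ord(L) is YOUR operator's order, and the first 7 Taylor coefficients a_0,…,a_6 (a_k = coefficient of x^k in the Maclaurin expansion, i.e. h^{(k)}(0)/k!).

L = (-50 + 8·x - 8·x^2) + (9 - 22·x + 12·x^2 - 8·x^3)·Dx + (-50 + 8·x - 8·x^2)·Dx^2 + (9 - 22·x + 12·x^2 - 8·x^3)·Dx^3  (order 3).
h: a_k = 7, 8, 29/2, 32, 513/8, 128, 61439/240, …
ICs: h(0) = 7, h′(0) = 8, h′′(0) = 29.

f: a_k = 3, 0, -3/2, 0, 1/8, 0, -1/240, …
g: a_k = 4, 8, 16, 32, 64, 128, 256, …
Weyl lclm of L_f,L_g ⇒ L₀ (ord ≤ 3).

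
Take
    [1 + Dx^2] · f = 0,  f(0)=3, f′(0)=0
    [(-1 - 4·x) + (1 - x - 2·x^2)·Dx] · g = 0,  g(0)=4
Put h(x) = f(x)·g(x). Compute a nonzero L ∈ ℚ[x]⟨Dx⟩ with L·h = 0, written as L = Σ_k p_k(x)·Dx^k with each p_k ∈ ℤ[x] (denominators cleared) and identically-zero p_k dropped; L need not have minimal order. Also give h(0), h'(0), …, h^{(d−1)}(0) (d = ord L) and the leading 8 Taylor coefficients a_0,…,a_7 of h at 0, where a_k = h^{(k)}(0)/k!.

L = (3 + x + 2·x^2) + (2 + 8·x)·Dx + (-1 + x + 2·x^2)·Dx^2  (order 2).
h: a_k = 12, 12, 30, 54, 229/2, 445/2, 27089/60, 53789/60, …
ICs: h(0) = 12, h′(0) = 12.

f: a_k = 3, 0, -3/2, 0, 1/8, 0, -1/240, 0, …
g: a_k = 4, 4, 12, 20, 44, 84, 172, 340, …
L₀ := L_f ⊗_s L_g (sym. prod.), ord ≤ 2.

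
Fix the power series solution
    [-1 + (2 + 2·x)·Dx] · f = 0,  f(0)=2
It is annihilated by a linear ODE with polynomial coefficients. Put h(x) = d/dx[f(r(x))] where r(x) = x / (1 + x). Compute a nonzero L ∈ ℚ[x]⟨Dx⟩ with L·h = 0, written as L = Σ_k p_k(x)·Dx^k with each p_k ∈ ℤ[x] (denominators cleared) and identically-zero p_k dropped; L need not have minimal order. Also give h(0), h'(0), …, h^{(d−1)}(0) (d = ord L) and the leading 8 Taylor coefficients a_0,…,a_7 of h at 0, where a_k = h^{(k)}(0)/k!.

f: a_k = 2, 1, -1/4, 1/8, -5/64, 7/128, -21/512, 33/1024, …
f∘r: x↦r, Dx↦Dx/r' in L_f ⇒ L₀.
h=h₀': d/dx-closure on L₀ ⇒ L.
L = (-5 - 8·x) + (-2 - 6·x - 4·x^2)·Dx  (order 1).
h: a_k = 1, -5/2, 39/8, -141/16, 1995/128, -7059/256, 50435/1024, -182461/2048, …
ICs: h(0) = 1.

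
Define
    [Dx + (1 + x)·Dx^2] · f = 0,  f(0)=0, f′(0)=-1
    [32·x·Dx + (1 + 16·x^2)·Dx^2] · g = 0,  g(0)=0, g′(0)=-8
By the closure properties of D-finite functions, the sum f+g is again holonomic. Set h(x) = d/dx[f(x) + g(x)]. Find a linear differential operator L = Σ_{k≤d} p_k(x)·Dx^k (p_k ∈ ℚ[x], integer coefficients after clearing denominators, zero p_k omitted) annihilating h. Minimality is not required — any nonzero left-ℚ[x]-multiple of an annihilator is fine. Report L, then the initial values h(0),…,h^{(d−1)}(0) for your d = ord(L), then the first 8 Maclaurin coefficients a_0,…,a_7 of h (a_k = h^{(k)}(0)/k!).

f: a_k = 0, -1, 1/2, -1/3, 1/4, -1/5, 1/6, -1/7, …
g: a_k = 0, -8, 0, 128/3, 0, -2048/5, 0, 32768/7, …
Sum ⇒ L₀ = lclm(L_f,L_g) in ℚ(x)⟨Dx⟩.
Derive L from L₀ (diff closure).
L = (-32 - 96·x + 1536·x^2 + 512·x^3) + (-34 - 64·x + 1440·x^2 + 3072·x^3 + 1024·x^4)·Dx + (-1 + 31·x + 32·x^2 + 512·x^3 + 768·x^4 + 256·x^5)·Dx^2  (order 2).
h: a_k = -9, 1, 127, 1, -2049, 1, 32767, 1, …
ICs: h(0) = -9, h′(0) = 1.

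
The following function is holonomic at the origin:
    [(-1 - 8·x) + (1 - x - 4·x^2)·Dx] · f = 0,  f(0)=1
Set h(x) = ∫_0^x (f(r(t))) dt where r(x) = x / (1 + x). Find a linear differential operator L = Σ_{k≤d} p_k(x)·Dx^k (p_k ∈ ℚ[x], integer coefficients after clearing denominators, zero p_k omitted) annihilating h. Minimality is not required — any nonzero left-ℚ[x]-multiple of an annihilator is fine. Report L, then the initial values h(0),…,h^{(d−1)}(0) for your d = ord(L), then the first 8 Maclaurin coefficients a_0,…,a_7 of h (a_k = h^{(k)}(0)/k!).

f: a_k = 1, 1, 5, 9, 29, 65, 181, 441, …
Substitute x→r, Dx→(1/r')Dx; clear ⇒ L₀.
Integrate: L := L₀·Dx.
L = (1 + 9·x)·Dx + (-1 - 2·x + 3·x^2 + 4·x^3)·Dx^2  (order 2).
h: a_k = 0, 1, 1/2, 4/3, 0, 16/5, -8/3, 80/7, …
ICs: h(0) = 0, h′(0) = 1.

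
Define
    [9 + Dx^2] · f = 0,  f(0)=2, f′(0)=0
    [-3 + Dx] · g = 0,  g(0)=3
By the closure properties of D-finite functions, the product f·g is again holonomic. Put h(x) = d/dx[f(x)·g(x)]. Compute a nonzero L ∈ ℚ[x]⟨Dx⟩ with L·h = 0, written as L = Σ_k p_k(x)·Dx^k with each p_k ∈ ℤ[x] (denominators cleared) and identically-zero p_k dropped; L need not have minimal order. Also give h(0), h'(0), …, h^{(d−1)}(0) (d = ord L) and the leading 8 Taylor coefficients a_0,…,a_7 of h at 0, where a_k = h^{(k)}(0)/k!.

L = 18 - 6·Dx + Dx^2  (order 2).
h: a_k = 18, 0, -162, -324, -243, 0, 729/5, 4374/35, …
ICs: h(0) = 18, h′(0) = 0.

f: a_k = 2, 0, -9, 0, 27/4, 0, -81/40, 0, …
g: a_k = 3, 9, 27/2, 27/2, 81/8, 243/40, 243/80, 729/560, …
L₀ := L_f ⊗_s L_g (sym. prod.), ord ≤ 2.
h₀' ⇒ L via d/dx closure of L₀.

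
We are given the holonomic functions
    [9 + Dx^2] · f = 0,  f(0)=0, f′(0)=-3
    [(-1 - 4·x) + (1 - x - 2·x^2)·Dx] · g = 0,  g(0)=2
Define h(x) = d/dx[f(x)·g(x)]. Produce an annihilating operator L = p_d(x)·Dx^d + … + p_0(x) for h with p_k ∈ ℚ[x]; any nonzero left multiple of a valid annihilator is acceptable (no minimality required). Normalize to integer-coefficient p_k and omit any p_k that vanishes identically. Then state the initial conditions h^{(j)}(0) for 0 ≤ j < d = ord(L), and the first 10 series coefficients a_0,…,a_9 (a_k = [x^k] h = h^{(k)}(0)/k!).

L = (-33 - 162·x - 243·x^2 + 324·x^3 + 324·x^4) + (-6 - 6·x + 108·x^2 + 144·x^3)·Dx + (5 - 14·x - 19·x^2 + 36·x^3 + 36·x^4)·Dx^2  (order 2).
h: a_k = -6, -12, -27, -84, -861/4, -5103/10, -47679/40, -95307/35, -13730067/2240, -3050475/224, …
ICs: h(0) = -6, h′(0) = -12.

f: a_k = 0, -3, 0, 9/2, 0, -81/40, 0, 243/560, 0, -243/4480, …
g: a_k = 2, 2, 6, 10, 22, 42, 86, 170, 342, 682, …
Product ⇒ symmetric product L₀, ord ≤ 2.
h₀' ⇒ L via d/dx closure of L₀.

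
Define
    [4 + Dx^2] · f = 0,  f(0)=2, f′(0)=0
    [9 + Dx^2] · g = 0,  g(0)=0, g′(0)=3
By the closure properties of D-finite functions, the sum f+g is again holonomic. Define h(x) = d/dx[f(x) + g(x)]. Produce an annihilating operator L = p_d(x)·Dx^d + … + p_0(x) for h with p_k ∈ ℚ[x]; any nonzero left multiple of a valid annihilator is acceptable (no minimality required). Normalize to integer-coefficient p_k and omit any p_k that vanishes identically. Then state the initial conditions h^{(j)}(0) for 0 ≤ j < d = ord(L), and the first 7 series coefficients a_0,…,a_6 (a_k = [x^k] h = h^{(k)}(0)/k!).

f: a_k = 2, 0, -4, 0, 4/3, 0, -8/45, …
g: a_k = 0, 3, 0, -9/2, 0, 81/40, 0, …
f+g: L₀ = lclm(L_f,L_g), ord ≤ 2+2.
h=h₀': d/dx-closure on L₀ ⇒ L.
L = 36 + 13·Dx^2 + Dx^4  (order 4).
h: a_k = 3, -8, -27/2, 16/3, 81/8, -16/15, -243/80, …
ICs: h(0) = 3, h′(0) = -8, h′′(0) = -27, h′′′(0) = 32.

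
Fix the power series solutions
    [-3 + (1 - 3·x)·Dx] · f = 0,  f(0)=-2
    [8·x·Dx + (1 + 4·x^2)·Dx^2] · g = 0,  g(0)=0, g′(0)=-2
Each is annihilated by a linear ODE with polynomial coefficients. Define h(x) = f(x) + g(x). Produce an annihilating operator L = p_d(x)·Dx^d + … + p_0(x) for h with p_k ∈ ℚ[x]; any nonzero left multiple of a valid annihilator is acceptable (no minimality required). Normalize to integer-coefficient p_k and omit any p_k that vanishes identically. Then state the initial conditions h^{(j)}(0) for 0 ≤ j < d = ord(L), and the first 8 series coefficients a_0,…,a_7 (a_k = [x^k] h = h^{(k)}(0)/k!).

L = (-24 + 288·x + 288·x^2)·Dx + (31 - 24·x + 204·x^2 + 288·x^3)·Dx^2 + (-3 + 5·x + 20·x^3 + 48·x^4)·Dx^3  (order 3).
h: a_k = -2, -8, -18, -154/3, -162, -2462/5, -1458, -30490/7, …
ICs: h(0) = -2, h′(0) = -8, h′′(0) = -36.

f: a_k = -2, -6, -18, -54, -162, -486, -1458, -4374, …
g: a_k = 0, -2, 0, 8/3, 0, -32/5, 0, 128/7, …
L₀ := lclm(L_f,L_g); ord L₀ ≤ 1+2.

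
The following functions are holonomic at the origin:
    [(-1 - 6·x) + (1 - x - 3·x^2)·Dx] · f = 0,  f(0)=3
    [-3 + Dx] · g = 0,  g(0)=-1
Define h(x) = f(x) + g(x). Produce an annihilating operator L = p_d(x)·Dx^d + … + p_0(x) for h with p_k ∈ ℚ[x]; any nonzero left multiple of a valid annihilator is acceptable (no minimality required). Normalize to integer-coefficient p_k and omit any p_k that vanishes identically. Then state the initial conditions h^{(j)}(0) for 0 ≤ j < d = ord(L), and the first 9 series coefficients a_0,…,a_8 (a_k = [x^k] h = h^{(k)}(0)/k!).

L = (-15 - 9·x - 243·x^2 - 162·x^3) + (-1 + 36·x + 99·x^2 - 54·x^3 - 81·x^4)·Dx + (2 - 11·x - 6·x^2 + 36·x^3 + 27·x^4)·Dx^2  (order 2).
h: a_k = 2, 0, 15/2, 33/2, 429/8, 4719/40, 23199/80, 364317/560, 6826791/4480, …
ICs: h(0) = 2, h′(0) = 0.

f: a_k = 3, 3, 12, 21, 57, 120, 291, 651, 1524, …
g: a_k = -1, -3, -9/2, -9/2, -27/8, -81/40, -81/80, -243/560, -729/4480, …
Weyl lclm of L_f,L_g ⇒ L₀ (ord ≤ 2).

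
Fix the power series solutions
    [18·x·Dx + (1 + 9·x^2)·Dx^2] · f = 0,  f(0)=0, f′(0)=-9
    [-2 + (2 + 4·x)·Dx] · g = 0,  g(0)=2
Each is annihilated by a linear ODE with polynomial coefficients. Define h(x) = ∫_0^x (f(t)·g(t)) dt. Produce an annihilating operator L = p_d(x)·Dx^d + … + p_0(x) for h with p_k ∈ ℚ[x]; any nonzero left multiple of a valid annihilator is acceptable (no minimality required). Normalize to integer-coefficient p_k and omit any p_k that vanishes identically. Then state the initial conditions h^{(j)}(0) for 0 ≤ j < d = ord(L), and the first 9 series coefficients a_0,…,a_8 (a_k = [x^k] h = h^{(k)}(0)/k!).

f: a_k = 0, -9, 0, 27, 0, -729/5, 0, 6561/7, 0, …
g: a_k = 2, 2, -1, 1, -5/4, 7/4, -21/8, 33/8, -429/64, …
Product ⇒ symmetric product L₀, ord ≤ 2.
∫: right-multiply L₀ by Dx.
L = (3 - 18·x - 9·x^2)·Dx + (-2 + 14·x + 54·x^2 + 36·x^3)·Dx^2 + (1 + 4·x + 13·x^2 + 36·x^3 + 36·x^4)·Dx^3  (order 3).
h: a_k = 0, 0, -9, -6, 63/4, 9, -2049/40, -801/20, 562869/2240, …
ICs: h(0) = 0, h′(0) = 0, h′′(0) = -18.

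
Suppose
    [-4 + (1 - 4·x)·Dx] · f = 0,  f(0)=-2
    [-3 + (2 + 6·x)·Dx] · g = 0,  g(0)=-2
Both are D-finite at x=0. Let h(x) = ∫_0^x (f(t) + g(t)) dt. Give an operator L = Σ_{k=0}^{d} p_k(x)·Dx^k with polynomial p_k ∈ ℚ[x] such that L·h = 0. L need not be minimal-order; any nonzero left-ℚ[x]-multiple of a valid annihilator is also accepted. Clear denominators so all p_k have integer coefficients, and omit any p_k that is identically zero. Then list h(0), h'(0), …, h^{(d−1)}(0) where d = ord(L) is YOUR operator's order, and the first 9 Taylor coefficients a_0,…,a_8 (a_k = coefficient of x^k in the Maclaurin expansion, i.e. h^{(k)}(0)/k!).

f: a_k = -2, -8, -32, -128, -512, -2048, -8192, -32768, -131072, …
g: a_k = -2, -3, 9/4, -27/8, 405/64, -1701/128, 15309/512, -72171/1024, 2814669/16384, …
Weyl lclm of L_f,L_g ⇒ L₀ (ord ≤ 2).
Integrate: L := L₀·Dx.
L = (-228 - 432·x)·Dx + (137 + 696·x + 1296·x^2)·Dx^2 + (-10 - 62·x + 192·x^2 + 864·x^3)·Dx^3  (order 3).
h: a_k = 0, -4, -11/2, -119/12, -1051/32, -32363/320, -263845/768, -4178995/3584, -33626603/8192, …
ICs: h(0) = 0, h′(0) = -4, h′′(0) = -11.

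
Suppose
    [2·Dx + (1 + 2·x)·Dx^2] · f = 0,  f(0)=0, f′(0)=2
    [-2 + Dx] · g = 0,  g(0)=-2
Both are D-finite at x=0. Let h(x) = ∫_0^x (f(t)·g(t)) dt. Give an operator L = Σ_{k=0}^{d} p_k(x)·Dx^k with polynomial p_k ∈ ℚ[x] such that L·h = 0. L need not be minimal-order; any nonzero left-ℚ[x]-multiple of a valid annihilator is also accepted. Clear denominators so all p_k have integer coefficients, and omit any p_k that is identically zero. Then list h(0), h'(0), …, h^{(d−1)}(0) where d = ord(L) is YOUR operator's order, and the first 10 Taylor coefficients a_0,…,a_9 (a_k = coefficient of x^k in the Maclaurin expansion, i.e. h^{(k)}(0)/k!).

L = 8·x·Dx + (-2 - 8·x)·Dx^2 + (1 + 2·x)·Dx^3  (order 3).
h: a_k = 0, 0, -2, -4/3, -4/3, 0, -4/5, 8/9, -92/63, 928/405, …
ICs: h(0) = 0, h′(0) = 0, h′′(0) = -4.

f: a_k = 0, 2, -2, 8/3, -4, 32/5, -32/3, 128/7, -32, 512/9, …
g: a_k = -2, -4, -4, -8/3, -4/3, -8/15, -8/45, -16/315, -4/315, -8/2835, …
Sym-product of L_f,L_g gives L₀ (≤ ord 2).
Integrate: L := L₀·Dx.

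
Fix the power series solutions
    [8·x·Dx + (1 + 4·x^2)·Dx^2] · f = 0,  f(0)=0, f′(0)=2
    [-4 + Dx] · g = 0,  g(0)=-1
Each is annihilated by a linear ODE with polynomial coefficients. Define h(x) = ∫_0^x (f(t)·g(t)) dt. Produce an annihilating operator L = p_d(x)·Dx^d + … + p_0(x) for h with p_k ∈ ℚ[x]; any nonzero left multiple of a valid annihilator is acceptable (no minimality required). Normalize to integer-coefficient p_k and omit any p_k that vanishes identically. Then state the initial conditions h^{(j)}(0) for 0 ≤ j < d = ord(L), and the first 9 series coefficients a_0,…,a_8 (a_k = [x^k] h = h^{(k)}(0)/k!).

f: a_k = 0, 2, 0, -8/3, 0, 32/5, 0, -128/7, 0, …
g: a_k = -1, -4, -8, -32/3, -32/3, -128/15, -256/45, -1024/315, -512/315, …
Sym-product of L_f,L_g gives L₀ (≤ ord 2).
h=∫₀ˣh₀: take L = L₀·Dx.
L = (16 - 32·x + 64·x^2)·Dx + (-8 + 8·x - 32·x^2)·Dx^2 + (1 + 4·x^2)·Dx^3  (order 3).
h: a_k = 0, 0, -1, -8/3, -10/3, -32/15, -16/15, -128/63, -208/105, …
ICs: h(0) = 0, h′(0) = 0, h′′(0) = -2.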